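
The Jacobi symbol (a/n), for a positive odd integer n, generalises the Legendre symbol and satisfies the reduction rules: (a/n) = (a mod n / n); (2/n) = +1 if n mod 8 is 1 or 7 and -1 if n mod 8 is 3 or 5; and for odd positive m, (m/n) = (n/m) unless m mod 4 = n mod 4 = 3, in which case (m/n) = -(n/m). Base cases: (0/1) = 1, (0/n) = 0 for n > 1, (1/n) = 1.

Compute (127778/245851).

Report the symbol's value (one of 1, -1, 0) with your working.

127778 = 2^1·63889; (2/245851) = -1 since 245851 mod 8 = 3, so (127778/245851) = (-1)^1·(63889/245851); sign now -1
reciprocity: (63889/245851) = +1·(245851/63889) since 63889 mod 4 = 1, 245851 mod 4 = 3; sign now -1
(245851/63889) = (54184/63889)   [reduce mod 63889]
54184 = 2^3·6773; (2/63889) = +1 since 63889 mod 8 = 1, so (54184/63889) = (+1)^3·(6773/63889); sign now -1
reciprocity: (6773/63889) = +1·(63889/6773) since 6773 mod 4 = 1, 63889 mod 4 = 1; sign now -1
(63889/6773) = (2932/6773)   [reduce mod 6773]
2932 = 2^2·733; (2/6773) = -1 since 6773 mod 8 = 5, so (2932/6773) = (-1)^2·(733/6773); sign now -1
reciprocity: (733/6773) = +1·(6773/733) since 733 mod 4 = 1, 6773 mod 4 = 1; sign now -1
(6773/733) = (176/733)   [reduce mod 733]
176 = 2^4·11; (2/733) = -1 since 733 mod 8 = 5, so (176/733) = (-1)^4·(11/733); sign now -1
reciprocity: (11/733) = +1·(733/11) since 11 mod 4 = 3, 733 mod 4 = 1; sign now -1
(733/11) = (7/11)   [reduce mod 11]
reciprocity: (7/11) = -1·(11/7) since 7 mod 4 = 3, 11 mod 4 = 3; sign now +1
(11/7) = (4/7)   [reduce mod 7]
4 = 2^2·1; (2/7) = +1 since 7 mod 8 = 7, so (4/7) = (+1)^2·(1/7); sign now +1
(1/7) = 1; final value = sign = +1

1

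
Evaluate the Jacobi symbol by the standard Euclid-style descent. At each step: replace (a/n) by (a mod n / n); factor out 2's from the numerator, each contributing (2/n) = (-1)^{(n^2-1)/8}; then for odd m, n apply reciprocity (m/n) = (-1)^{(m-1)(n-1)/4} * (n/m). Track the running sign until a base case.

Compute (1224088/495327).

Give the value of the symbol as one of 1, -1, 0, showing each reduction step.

-1

(1224088/495327) = (233434/495327)   [reduce mod 495327]
233434 = 2^1·116717; (2/495327) = +1 since 495327 mod 8 = 7, so (233434/495327) = (+1)^1·(116717/495327); sign now +1
reciprocity: (116717/495327) = +1·(495327/116717) since 116717 mod 4 = 1, 495327 mod 4 = 3; sign now +1
(495327/116717) = (28459/116717)   [reduce mod 116717]
reciprocity: (28459/116717) = +1·(116717/28459) since 28459 mod 4 = 3, 116717 mod 4 = 1; sign now +1
(116717/28459) = (2881/28459)   [reduce mod 28459]
reciprocity: (2881/28459) = +1·(28459/2881) since 2881 mod 4 = 1, 28459 mod 4 = 3; sign now +1
(28459/2881) = (2530/2881)   [reduce mod 2881]
2530 = 2^1·1265; (2/2881) = +1 since 2881 mod 8 = 1, so (2530/2881) = (+1)^1·(1265/2881); sign now +1
reciprocity: (1265/2881) = +1·(2881/1265) since 1265 mod 4 = 1, 2881 mod 4 = 1; sign now +1
(2881/1265) = (351/1265)   [reduce mod 1265]
reciprocity: (351/1265) = +1·(1265/351) since 351 mod 4 = 3, 1265 mod 4 = 1; sign now +1
(1265/351) = (212/351)   [reduce mod 351]
212 = 2^2·53; (2/351) = +1 since 351 mod 8 = 7, so (212/351) = (+1)^2·(53/351); sign now +1
reciprocity: (53/351) = +1·(351/53) since 53 mod 4 = 1, 351 mod 4 = 3; sign now +1
(351/53) = (33/53)   [reduce mod 53]
reciprocity: (33/53) = +1·(53/33) since 33 mod 4 = 1, 53 mod 4 = 1; sign now +1
(53/33) = (20/33)   [reduce mod 33]
20 = 2^2·5; (2/33) = +1 since 33 mod 8 = 1, so (20/33) = (+1)^2·(5/33); sign now +1
reciprocity: (5/33) = +1·(33/5) since 5 mod 4 = 1, 33 mod 4 = 1; sign now +1
(33/5) = (3/5)   [reduce mod 5]
reciprocity: (3/5) = +1·(5/3) since 3 mod 4 = 3, 5 mod 4 = 1; sign now +1
(5/3) = (2/3)   [reduce mod 3]
2 = 2^1·1; (2/3) = -1 since 3 mod 8 = 3, so (2/3) = (-1)^1·(1/3); sign now -1
(1/3) = 1; final value = sign = -1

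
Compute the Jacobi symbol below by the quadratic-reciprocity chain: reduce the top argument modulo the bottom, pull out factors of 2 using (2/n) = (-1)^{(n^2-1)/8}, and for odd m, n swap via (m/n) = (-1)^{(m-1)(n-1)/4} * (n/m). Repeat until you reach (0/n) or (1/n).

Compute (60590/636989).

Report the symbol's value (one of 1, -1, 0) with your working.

60590 = 2^1·30295; (2/636989) = -1 since 636989 mod 8 = 5, so (60590/636989) = (-1)^1·(30295/636989); sign now -1
reciprocity: (30295/636989) = +1·(636989/30295) since 30295 mod 4 = 3, 636989 mod 4 = 1; sign now -1
(636989/30295) = (794/30295)   [reduce mod 30295]
794 = 2^1·397; (2/30295) = +1 since 30295 mod 8 = 7, so (794/30295) = (+1)^1·(397/30295); sign now -1
reciprocity: (397/30295) = +1·(30295/397) since 397 mod 4 = 1, 30295 mod 4 = 3; sign now -1
(30295/397) = (123/397)   [reduce mod 397]
reciprocity: (123/397) = +1·(397/123) since 123 mod 4 = 3, 397 mod 4 = 1; sign now -1
(397/123) = (28/123)   [reduce mod 123]
28 = 2^2·7; (2/123) = -1 since 123 mod 8 = 3, so (28/123) = (-1)^2·(7/123); sign now -1
reciprocity: (7/123) = -1·(123/7) since 7 mod 4 = 3, 123 mod 4 = 3; sign now +1
(123/7) = (4/7)   [reduce mod 7]
4 = 2^2·1; (2/7) = +1 since 7 mod 8 = 7, so (4/7) = (+1)^2·(1/7); sign now +1
(1/7) = 1; final value = sign = +1

1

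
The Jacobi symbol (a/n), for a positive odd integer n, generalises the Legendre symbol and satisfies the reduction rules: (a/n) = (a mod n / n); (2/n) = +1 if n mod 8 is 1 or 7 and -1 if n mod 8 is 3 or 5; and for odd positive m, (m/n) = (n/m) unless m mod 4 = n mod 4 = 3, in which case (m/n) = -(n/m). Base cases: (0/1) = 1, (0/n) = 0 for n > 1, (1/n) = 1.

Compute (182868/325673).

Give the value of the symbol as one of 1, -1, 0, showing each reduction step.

182868 = 2^2·45717; (2/325673) = +1 since 325673 mod 8 = 1, so (182868/325673) = (+1)^2·(45717/325673); sign now +1
reciprocity: (45717/325673) = +1·(325673/45717) since 45717 mod 4 = 1, 325673 mod 4 = 1; sign now +1
(325673/45717) = (5654/45717)   [reduce mod 45717]
5654 = 2^1·2827; (2/45717) = -1 since 45717 mod 8 = 5, so (5654/45717) = (-1)^1·(2827/45717); sign now -1
reciprocity: (2827/45717) = +1·(45717/2827) since 2827 mod 4 = 3, 45717 mod 4 = 1; sign now -1
(45717/2827) = (485/2827)   [reduce mod 2827]
reciprocity: (485/2827) = +1·(2827/485) since 485 mod 4 = 1, 2827 mod 4 = 3; sign now -1
(2827/485) = (402/485)   [reduce mod 485]
402 = 2^1·201; (2/485) = -1 since 485 mod 8 = 5, so (402/485) = (-1)^1·(201/485); sign now +1
reciprocity: (201/485) = +1·(485/201) since 201 mod 4 = 1, 485 mod 4 = 1; sign now +1
(485/201) = (83/201)   [reduce mod 201]
reciprocity: (83/201) = +1·(201/83) since 83 mod 4 = 3, 201 mod 4 = 1; sign now +1
(201/83) = (35/83)   [reduce mod 83]
reciprocity: (35/83) = -1·(83/35) since 35 mod 4 = 3, 83 mod 4 = 3; sign now -1
(83/35) = (13/35)   [reduce mod 35]
reciprocity: (13/35) = +1·(35/13) since 13 mod 4 = 1, 35 mod 4 = 3; sign now -1
(35/13) = (9/13)   [reduce mod 13]
reciprocity: (9/13) = +1·(13/9) since 9 mod 4 = 1, 13 mod 4 = 1; sign now -1
(13/9) = (4/9)   [reduce mod 9]
4 = 2^2·1; (2/9) = +1 since 9 mod 8 = 1, so (4/9) = (+1)^2·(1/9); sign now -1
(1/9) = 1; final value = sign = -1

-1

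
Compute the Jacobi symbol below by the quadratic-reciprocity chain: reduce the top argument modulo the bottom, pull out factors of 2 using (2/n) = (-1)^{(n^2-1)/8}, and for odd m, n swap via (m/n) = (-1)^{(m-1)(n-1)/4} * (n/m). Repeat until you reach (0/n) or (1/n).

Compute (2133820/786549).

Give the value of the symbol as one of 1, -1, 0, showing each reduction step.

(2133820/786549): 2133820 mod 786549 = 560722, so (2133820/786549) = (560722/786549)
factor out 2^1: 560722 = 2^1·280361; with 786549 mod 8 = 5, (2/786549) = -1; sign now -1; continue with (280361/786549)
flip (280361/786549) -> (786549/280361): both odd, 280361 mod 4 = 1, 786549 mod 4 = 1, so the flip contributes +1; sign now -1
(786549/280361): 786549 mod 280361 = 225827, so (786549/280361) = (225827/280361)
flip (225827/280361) -> (280361/225827): both odd, 225827 mod 4 = 3, 280361 mod 4 = 1, so the flip contributes +1; sign now -1
(280361/225827): 280361 mod 225827 = 54534, so (280361/225827) = (54534/225827)
factor out 2^1: 54534 = 2^1·27267; with 225827 mod 8 = 3, (2/225827) = -1; sign now +1; continue with (27267/225827)
flip (27267/225827) -> (225827/27267): both odd, 27267 mod 4 = 3, 225827 mod 4 = 3, so the flip contributes -1; sign now -1
(225827/27267): 225827 mod 27267 = 7691, so (225827/27267) = (7691/27267)
flip (7691/27267) -> (27267/7691): both odd, 7691 mod 4 = 3, 27267 mod 4 = 3, so the flip contributes -1; sign now +1
(27267/7691): 27267 mod 7691 = 4194, so (27267/7691) = (4194/7691)
factor out 2^1: 4194 = 2^1·2097; with 7691 mod 8 = 3, (2/7691) = -1; sign now -1; continue with (2097/7691)
flip (2097/7691) -> (7691/2097): both odd, 2097 mod 4 = 1, 7691 mod 4 = 3, so the flip contributes +1; sign now -1
(7691/2097): 7691 mod 2097 = 1400, so (7691/2097) = (1400/2097)
factor out 2^3: 1400 = 2^3·175; with 2097 mod 8 = 1, (2/2097) = +1; sign now -1; continue with (175/2097)
flip (175/2097) -> (2097/175): both odd, 175 mod 4 = 3, 2097 mod 4 = 1, so the flip contributes +1; sign now -1
(2097/175): 2097 mod 175 = 172, so (2097/175) = (172/175)
factor out 2^2: 172 = 2^2·43; with 175 mod 8 = 7, (2/175) = +1; sign now -1; continue with (43/175)
flip (43/175) -> (175/43): both odd, 43 mod 4 = 3, 175 mod 4 = 3, so the flip contributes -1; sign now +1
(175/43): 175 mod 43 = 3, so (175/43) = (3/43)
flip (3/43) -> (43/3): both odd, 3 mod 4 = 3, 43 mod 4 = 3, so the flip contributes -1; sign now -1
(43/3): 43 mod 3 = 1, so (43/3) = (1/3)
reached (1/3) = 1, so the symbol is -1

-1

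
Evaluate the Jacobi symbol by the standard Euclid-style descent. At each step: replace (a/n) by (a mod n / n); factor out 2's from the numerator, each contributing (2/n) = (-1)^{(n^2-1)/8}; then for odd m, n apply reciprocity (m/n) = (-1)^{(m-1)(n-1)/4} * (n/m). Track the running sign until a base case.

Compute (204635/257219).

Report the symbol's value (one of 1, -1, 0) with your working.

1

flip (204635/257219) -> (257219/204635): both odd, 204635 mod 4 = 3, 257219 mod 4 = 3, so the flip contributes -1; sign now -1
(257219/204635): 257219 mod 204635 = 52584, so (257219/204635) = (52584/204635)
factor out 2^3: 52584 = 2^3·6573; with 204635 mod 8 = 3, (2/204635) = -1; sign now +1; continue with (6573/204635)
flip (6573/204635) -> (204635/6573): both odd, 6573 mod 4 = 1, 204635 mod 4 = 3, so the flip contributes +1; sign now +1
(204635/6573): 204635 mod 6573 = 872, so (204635/6573) = (872/6573)
factor out 2^3: 872 = 2^3·109; with 6573 mod 8 = 5, (2/6573) = -1; sign now -1; continue with (109/6573)
flip (109/6573) -> (6573/109): both odd, 109 mod 4 = 1, 6573 mod 4 = 1, so the flip contributes +1; sign now -1
(6573/109): 6573 mod 109 = 33, so (6573/109) = (33/109)
flip (33/109) -> (109/33): both odd, 33 mod 4 = 1, 109 mod 4 = 1, so the flip contributes +1; sign now -1
(109/33): 109 mod 33 = 10, so (109/33) = (10/33)
factor out 2^1: 10 = 2^1·5; with 33 mod 8 = 1, (2/33) = +1; sign now -1; continue with (5/33)
flip (5/33) -> (33/5): both odd, 5 mod 4 = 1, 33 mod 4 = 1, so the flip contributes +1; sign now -1
(33/5): 33 mod 5 = 3, so (33/5) = (3/5)
flip (3/5) -> (5/3): both odd, 3 mod 4 = 3, 5 mod 4 = 1, so the flip contributes +1; sign now -1
(5/3): 5 mod 3 = 2, so (5/3) = (2/3)
factor out 2^1: 2 = 2^1·1; with 3 mod 8 = 3, (2/3) = -1; sign now +1; continue with (1/3)
reached (1/3) = 1, so the symbol is +1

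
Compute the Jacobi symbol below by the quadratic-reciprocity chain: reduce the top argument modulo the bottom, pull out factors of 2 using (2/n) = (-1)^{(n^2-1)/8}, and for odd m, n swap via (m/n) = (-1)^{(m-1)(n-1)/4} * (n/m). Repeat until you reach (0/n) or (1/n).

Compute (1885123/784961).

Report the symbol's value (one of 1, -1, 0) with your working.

-1

(1885123/784961): 1885123 mod 784961 = 315201, so (1885123/784961) = (315201/784961)
flip (315201/784961) -> (784961/315201): both odd, 315201 mod 4 = 1, 784961 mod 4 = 1, so the flip contributes +1; sign now +1
(784961/315201): 784961 mod 315201 = 154559, so (784961/315201) = (154559/315201)
flip (154559/315201) -> (315201/154559): both odd, 154559 mod 4 = 3, 315201 mod 4 = 1, so the flip contributes +1; sign now +1
(315201/154559): 315201 mod 154559 = 6083, so (315201/154559) = (6083/154559)
flip (6083/154559) -> (154559/6083): both odd, 6083 mod 4 = 3, 154559 mod 4 = 3, so the flip contributes -1; sign now -1
(154559/6083): 154559 mod 6083 = 2484, so (154559/6083) = (2484/6083)
factor out 2^2: 2484 = 2^2·621; with 6083 mod 8 = 3, (2/6083) = -1; sign now -1; continue with (621/6083)
flip (621/6083) -> (6083/621): both odd, 621 mod 4 = 1, 6083 mod 4 = 3, so the flip contributes +1; sign now -1
(6083/621): 6083 mod 621 = 494, so (6083/621) = (494/621)
factor out 2^1: 494 = 2^1·247; with 621 mod 8 = 5, (2/621) = -1; sign now +1; continue with (247/621)
flip (247/621) -> (621/247): both odd, 247 mod 4 = 3, 621 mod 4 = 1, so the flip contributes +1; sign now +1
(621/247): 621 mod 247 = 127, so (621/247) = (127/247)
flip (127/247) -> (247/127): both odd, 127 mod 4 = 3, 247 mod 4 = 3, so the flip contributes -1; sign now -1
(247/127): 247 mod 127 = 120, so (247/127) = (120/127)
factor out 2^3: 120 = 2^3·15; with 127 mod 8 = 7, (2/127) = +1; sign now -1; continue with (15/127)
flip (15/127) -> (127/15): both odd, 15 mod 4 = 3, 127 mod 4 = 3, so the flip contributes -1; sign now +1
(127/15): 127 mod 15 = 7, so (127/15) = (7/15)
flip (7/15) -> (15/7): both odd, 7 mod 4 = 3, 15 mod 4 = 3, so the flip contributes -1; sign now -1
(15/7): 15 mod 7 = 1, so (15/7) = (1/7)
reached (1/7) = 1, so the symbol is -1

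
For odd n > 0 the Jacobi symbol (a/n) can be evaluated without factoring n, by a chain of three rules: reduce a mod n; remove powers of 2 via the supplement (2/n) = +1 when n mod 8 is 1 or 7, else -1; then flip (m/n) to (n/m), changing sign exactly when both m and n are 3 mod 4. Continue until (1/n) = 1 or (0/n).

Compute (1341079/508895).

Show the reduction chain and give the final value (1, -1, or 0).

0

(1341079/508895): 1341079 mod 508895 = 323289, so (1341079/508895) = (323289/508895)
flip (323289/508895) -> (508895/323289): both odd, 323289 mod 4 = 1, 508895 mod 4 = 3, so the flip contributes +1; sign now +1
(508895/323289): 508895 mod 323289 = 185606, so (508895/323289) = (185606/323289)
factor out 2^1: 185606 = 2^1·92803; with 323289 mod 8 = 1, (2/323289) = +1; sign now +1; continue with (92803/323289)
flip (92803/323289) -> (323289/92803): both odd, 92803 mod 4 = 3, 323289 mod 4 = 1, so the flip contributes +1; sign now +1
(323289/92803): 323289 mod 92803 = 44880, so (323289/92803) = (44880/92803)
factor out 2^4: 44880 = 2^4·2805; with 92803 mod 8 = 3, (2/92803) = -1; sign now +1; continue with (2805/92803)
flip (2805/92803) -> (92803/2805): both odd, 2805 mod 4 = 1, 92803 mod 4 = 3, so the flip contributes +1; sign now +1
(92803/2805): 92803 mod 2805 = 238, so (92803/2805) = (238/2805)
factor out 2^1: 238 = 2^1·119; with 2805 mod 8 = 5, (2/2805) = -1; sign now -1; continue with (119/2805)
flip (119/2805) -> (2805/119): both odd, 119 mod 4 = 3, 2805 mod 4 = 1, so the flip contributes +1; sign now -1
(2805/119): 2805 mod 119 = 68, so (2805/119) = (68/119)
factor out 2^2: 68 = 2^2·17; with 119 mod 8 = 7, (2/119) = +1; sign now -1; continue with (17/119)
flip (17/119) -> (119/17): both odd, 17 mod 4 = 1, 119 mod 4 = 3, so the flip contributes +1; sign now -1
(119/17): 119 mod 17 = 0, so (119/17) = (0/17)
reached (0/17); gcd(a, n) > 1, so (0/17) = 0 and the symbol is 0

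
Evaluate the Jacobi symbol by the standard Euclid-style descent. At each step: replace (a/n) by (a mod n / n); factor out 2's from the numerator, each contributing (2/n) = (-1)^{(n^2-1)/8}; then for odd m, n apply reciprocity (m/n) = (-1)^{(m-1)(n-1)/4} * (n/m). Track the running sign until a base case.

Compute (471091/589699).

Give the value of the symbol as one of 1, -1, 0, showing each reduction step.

1

flip (471091/589699) -> (589699/471091): both odd, 471091 mod 4 = 3, 589699 mod 4 = 3, so the flip contributes -1; sign now -1
(589699/471091): 589699 mod 471091 = 118608, so (589699/471091) = (118608/471091)
factor out 2^4: 118608 = 2^4·7413; with 471091 mod 8 = 3, (2/471091) = -1; sign now -1; continue with (7413/471091)
flip (7413/471091) -> (471091/7413): both odd, 7413 mod 4 = 1, 471091 mod 4 = 3, so the flip contributes +1; sign now -1
(471091/7413): 471091 mod 7413 = 4072, so (471091/7413) = (4072/7413)
factor out 2^3: 4072 = 2^3·509; with 7413 mod 8 = 5, (2/7413) = -1; sign now +1; continue with (509/7413)
flip (509/7413) -> (7413/509): both odd, 509 mod 4 = 1, 7413 mod 4 = 1, so the flip contributes +1; sign now +1
(7413/509): 7413 mod 509 = 287, so (7413/509) = (287/509)
flip (287/509) -> (509/287): both odd, 287 mod 4 = 3, 509 mod 4 = 1, so the flip contributes +1; sign now +1
(509/287): 509 mod 287 = 222, so (509/287) = (222/287)
factor out 2^1: 222 = 2^1·111; with 287 mod 8 = 7, (2/287) = +1; sign now +1; continue with (111/287)
flip (111/287) -> (287/111): both odd, 111 mod 4 = 3, 287 mod 4 = 3, so the flip contributes -1; sign now -1
(287/111): 287 mod 111 = 65, so (287/111) = (65/111)
flip (65/111) -> (111/65): both odd, 65 mod 4 = 1, 111 mod 4 = 3, so the flip contributes +1; sign now -1
(111/65): 111 mod 65 = 46, so (111/65) = (46/65)
factor out 2^1: 46 = 2^1·23; with 65 mod 8 = 1, (2/65) = +1; sign now -1; continue with (23/65)
flip (23/65) -> (65/23): both odd, 23 mod 4 = 3, 65 mod 4 = 1, so the flip contributes +1; sign now -1
(65/23): 65 mod 23 = 19, so (65/23) = (19/23)
flip (19/23) -> (23/19): both odd, 19 mod 4 = 3, 23 mod 4 = 3, so the flip contributes -1; sign now +1
(23/19): 23 mod 19 = 4, so (23/19) = (4/19)
factor out 2^2: 4 = 2^2·1; with 19 mod 8 = 3, (2/19) = -1; sign now +1; continue with (1/19)
reached (1/19) = 1, so the symbol is +1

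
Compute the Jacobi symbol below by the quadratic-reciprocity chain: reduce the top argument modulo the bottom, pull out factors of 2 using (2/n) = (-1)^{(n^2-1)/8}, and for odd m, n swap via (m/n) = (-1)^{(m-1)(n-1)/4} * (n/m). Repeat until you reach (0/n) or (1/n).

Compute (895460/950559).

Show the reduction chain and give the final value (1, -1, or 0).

895460 = 2^2·223865; (2/950559) = +1 since 950559 mod 8 = 7, so (895460/950559) = (+1)^2·(223865/950559); sign now +1
reciprocity: (223865/950559) = +1·(950559/223865) since 223865 mod 4 = 1, 950559 mod 4 = 3; sign now +1
(950559/223865) = (55099/223865)   [reduce mod 223865]
reciprocity: (55099/223865) = +1·(223865/55099) since 55099 mod 4 = 3, 223865 mod 4 = 1; sign now +1
(223865/55099) = (3469/55099)   [reduce mod 55099]
reciprocity: (3469/55099) = +1·(55099/3469) since 3469 mod 4 = 1, 55099 mod 4 = 3; sign now +1
(55099/3469) = (3064/3469)   [reduce mod 3469]
3064 = 2^3·383; (2/3469) = -1 since 3469 mod 8 = 5, so (3064/3469) = (-1)^3·(383/3469); sign now -1
reciprocity: (383/3469) = +1·(3469/383) since 383 mod 4 = 3, 3469 mod 4 = 1; sign now -1
(3469/383) = (22/383)   [reduce mod 383]
22 = 2^1·11; (2/383) = +1 since 383 mod 8 = 7, so (22/383) = (+1)^1·(11/383); sign now -1
reciprocity: (11/383) = -1·(383/11) since 11 mod 4 = 3, 383 mod 4 = 3; sign now +1
(383/11) = (9/11)   [reduce mod 11]
reciprocity: (9/11) = +1·(11/9) since 9 mod 4 = 1, 11 mod 4 = 3; sign now +1
(11/9) = (2/9)   [reduce mod 9]
2 = 2^1·1; (2/9) = +1 since 9 mod 8 = 1, so (2/9) = (+1)^1·(1/9); sign now +1
(1/9) = 1; final value = sign = +1

1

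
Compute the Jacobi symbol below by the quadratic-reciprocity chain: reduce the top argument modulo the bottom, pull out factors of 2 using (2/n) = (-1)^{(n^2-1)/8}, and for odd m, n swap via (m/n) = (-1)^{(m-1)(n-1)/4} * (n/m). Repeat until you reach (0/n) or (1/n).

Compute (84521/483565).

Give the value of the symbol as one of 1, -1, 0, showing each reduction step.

1

flip (84521/483565) -> (483565/84521): both odd, 84521 mod 4 = 1, 483565 mod 4 = 1, so the flip contributes +1; sign now +1
(483565/84521): 483565 mod 84521 = 60960, so (483565/84521) = (60960/84521)
factor out 2^5: 60960 = 2^5·1905; with 84521 mod 8 = 1, (2/84521) = +1; sign now +1; continue with (1905/84521)
flip (1905/84521) -> (84521/1905): both odd, 1905 mod 4 = 1, 84521 mod 4 = 1, so the flip contributes +1; sign now +1
(84521/1905): 84521 mod 1905 = 701, so (84521/1905) = (701/1905)
flip (701/1905) -> (1905/701): both odd, 701 mod 4 = 1, 1905 mod 4 = 1, so the flip contributes +1; sign now +1
(1905/701): 1905 mod 701 = 503, so (1905/701) = (503/701)
flip (503/701) -> (701/503): both odd, 503 mod 4 = 3, 701 mod 4 = 1, so the flip contributes +1; sign now +1
(701/503): 701 mod 503 = 198, so (701/503) = (198/503)
factor out 2^1: 198 = 2^1·99; with 503 mod 8 = 7, (2/503) = +1; sign now +1; continue with (99/503)
flip (99/503) -> (503/99): both odd, 99 mod 4 = 3, 503 mod 4 = 3, so the flip contributes -1; sign now -1
(503/99): 503 mod 99 = 8, so (503/99) = (8/99)
factor out 2^3: 8 = 2^3·1; with 99 mod 8 = 3, (2/99) = -1; sign now +1; continue with (1/99)
reached (1/99) = 1, so the symbol is +1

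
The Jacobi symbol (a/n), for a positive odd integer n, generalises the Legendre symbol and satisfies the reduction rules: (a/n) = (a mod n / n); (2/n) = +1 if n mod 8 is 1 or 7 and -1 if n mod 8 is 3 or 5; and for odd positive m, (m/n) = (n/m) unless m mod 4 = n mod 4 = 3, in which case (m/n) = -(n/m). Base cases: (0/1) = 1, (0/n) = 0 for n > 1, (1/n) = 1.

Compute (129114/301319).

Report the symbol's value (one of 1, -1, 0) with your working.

-1

129114 = 2^1·64557; (2/301319) = +1 since 301319 mod 8 = 7, so (129114/301319) = (+1)^1·(64557/301319); sign now +1
reciprocity: (64557/301319) = +1·(301319/64557) since 64557 mod 4 = 1, 301319 mod 4 = 3; sign now +1
(301319/64557) = (43091/64557)   [reduce mod 64557]
reciprocity: (43091/64557) = +1·(64557/43091) since 43091 mod 4 = 3, 64557 mod 4 = 1; sign now +1
(64557/43091) = (21466/43091)   [reduce mod 43091]
21466 = 2^1·10733; (2/43091) = -1 since 43091 mod 8 = 3, so (21466/43091) = (-1)^1·(10733/43091); sign now -1
reciprocity: (10733/43091) = +1·(43091/10733) since 10733 mod 4 = 1, 43091 mod 4 = 3; sign now -1
(43091/10733) = (159/10733)   [reduce mod 10733]
reciprocity: (159/10733) = +1·(10733/159) since 159 mod 4 = 3, 10733 mod 4 = 1; sign now -1
(10733/159) = (80/159)   [reduce mod 159]
80 = 2^4·5; (2/159) = +1 since 159 mod 8 = 7, so (80/159) = (+1)^4·(5/159); sign now -1
reciprocity: (5/159) = +1·(159/5) since 5 mod 4 = 1, 159 mod 4 = 3; sign now -1
(159/5) = (4/5)   [reduce mod 5]
4 = 2^2·1; (2/5) = -1 since 5 mod 8 = 5, so (4/5) = (-1)^2·(1/5); sign now -1
(1/5) = 1; final value = sign = -1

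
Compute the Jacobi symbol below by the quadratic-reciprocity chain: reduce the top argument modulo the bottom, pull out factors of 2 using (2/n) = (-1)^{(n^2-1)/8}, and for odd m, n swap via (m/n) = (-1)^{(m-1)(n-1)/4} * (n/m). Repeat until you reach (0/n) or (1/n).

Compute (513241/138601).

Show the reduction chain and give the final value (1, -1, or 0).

-1

(513241/138601) = (97438/138601)   [reduce mod 138601]
97438 = 2^1·48719; (2/138601) = +1 since 138601 mod 8 = 1, so (97438/138601) = (+1)^1·(48719/138601); sign now +1
reciprocity: (48719/138601) = +1·(138601/48719) since 48719 mod 4 = 3, 138601 mod 4 = 1; sign now +1
(138601/48719) = (41163/48719)   [reduce mod 48719]
reciprocity: (41163/48719) = -1·(48719/41163) since 41163 mod 4 = 3, 48719 mod 4 = 3; sign now -1
(48719/41163) = (7556/41163)   [reduce mod 41163]
7556 = 2^2·1889; (2/41163) = -1 since 41163 mod 8 = 3, so (7556/41163) = (-1)^2·(1889/41163); sign now -1
reciprocity: (1889/41163) = +1·(41163/1889) since 1889 mod 4 = 1, 41163 mod 4 = 3; sign now -1
(41163/1889) = (1494/1889)   [reduce mod 1889]
1494 = 2^1·747; (2/1889) = +1 since 1889 mod 8 = 1, so (1494/1889) = (+1)^1·(747/1889); sign now -1
reciprocity: (747/1889) = +1·(1889/747) since 747 mod 4 = 3, 1889 mod 4 = 1; sign now -1
(1889/747) = (395/747)   [reduce mod 747]
reciprocity: (395/747) = -1·(747/395) since 395 mod 4 = 3, 747 mod 4 = 3; sign now +1
(747/395) = (352/395)   [reduce mod 395]
352 = 2^5·11; (2/395) = -1 since 395 mod 8 = 3, so (352/395) = (-1)^5·(11/395); sign now -1
reciprocity: (11/395) = -1·(395/11) since 11 mod 4 = 3, 395 mod 4 = 3; sign now +1
(395/11) = (10/11)   [reduce mod 11]
10 = 2^1·5; (2/11) = -1 since 11 mod 8 = 3, so (10/11) = (-1)^1·(5/11); sign now -1
reciprocity: (5/11) = +1·(11/5) since 5 mod 4 = 1, 11 mod 4 = 3; sign now -1
(11/5) = (1/5)   [reduce mod 5]
(1/5) = 1; final value = sign = -1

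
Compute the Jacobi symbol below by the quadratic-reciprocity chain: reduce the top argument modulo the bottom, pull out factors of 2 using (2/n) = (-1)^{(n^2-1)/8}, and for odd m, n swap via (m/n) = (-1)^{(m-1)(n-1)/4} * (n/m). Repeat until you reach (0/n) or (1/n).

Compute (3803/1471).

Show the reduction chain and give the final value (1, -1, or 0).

(3803/1471): 3803 mod 1471 = 861, so (3803/1471) = (861/1471)
flip (861/1471) -> (1471/861): both odd, 861 mod 4 = 1, 1471 mod 4 = 3, so the flip contributes +1; sign now +1
(1471/861): 1471 mod 861 = 610, so (1471/861) = (610/861)
factor out 2^1: 610 = 2^1·305; with 861 mod 8 = 5, (2/861) = -1; sign now -1; continue with (305/861)
flip (305/861) -> (861/305): both odd, 305 mod 4 = 1, 861 mod 4 = 1, so the flip contributes +1; sign now -1
(861/305): 861 mod 305 = 251, so (861/305) = (251/305)
flip (251/305) -> (305/251): both odd, 251 mod 4 = 3, 305 mod 4 = 1, so the flip contributes +1; sign now -1
(305/251): 305 mod 251 = 54, so (305/251) = (54/251)
factor out 2^1: 54 = 2^1·27; with 251 mod 8 = 3, (2/251) = -1; sign now +1; continue with (27/251)
flip (27/251) -> (251/27): both odd, 27 mod 4 = 3, 251 mod 4 = 3, so the flip contributes -1; sign now -1
(251/27): 251 mod 27 = 8, so (251/27) = (8/27)
factor out 2^3: 8 = 2^3·1; with 27 mod 8 = 3, (2/27) = -1; sign now +1; continue with (1/27)
reached (1/27) = 1, so the symbol is +1

1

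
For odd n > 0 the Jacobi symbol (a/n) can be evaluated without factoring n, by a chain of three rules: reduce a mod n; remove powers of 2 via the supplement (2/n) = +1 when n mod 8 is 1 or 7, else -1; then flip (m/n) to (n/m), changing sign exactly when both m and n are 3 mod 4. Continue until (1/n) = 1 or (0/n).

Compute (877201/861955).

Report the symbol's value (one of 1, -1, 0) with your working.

(877201/861955) = (15246/861955)   [reduce mod 861955]
15246 = 2^1·7623; (2/861955) = -1 since 861955 mod 8 = 3, so (15246/861955) = (-1)^1·(7623/861955); sign now -1
reciprocity: (7623/861955) = -1·(861955/7623) since 7623 mod 4 = 3, 861955 mod 4 = 3; sign now +1
(861955/7623) = (556/7623)   [reduce mod 7623]
556 = 2^2·139; (2/7623) = +1 since 7623 mod 8 = 7, so (556/7623) = (+1)^2·(139/7623); sign now +1
reciprocity: (139/7623) = -1·(7623/139) since 139 mod 4 = 3, 7623 mod 4 = 3; sign now -1
(7623/139) = (117/139)   [reduce mod 139]
reciprocity: (117/139) = +1·(139/117) since 117 mod 4 = 1, 139 mod 4 = 3; sign now -1
(139/117) = (22/117)   [reduce mod 117]
22 = 2^1·11; (2/117) = -1 since 117 mod 8 = 5, so (22/117) = (-1)^1·(11/117); sign now +1
reciprocity: (11/117) = +1·(117/11) since 11 mod 4 = 3, 117 mod 4 = 1; sign now +1
(117/11) = (7/11)   [reduce mod 11]
reciprocity: (7/11) = -1·(11/7) since 7 mod 4 = 3, 11 mod 4 = 3; sign now -1
(11/7) = (4/7)   [reduce mod 7]
4 = 2^2·1; (2/7) = +1 since 7 mod 8 = 7, so (4/7) = (+1)^2·(1/7); sign now -1
(1/7) = 1; final value = sign = -1

-1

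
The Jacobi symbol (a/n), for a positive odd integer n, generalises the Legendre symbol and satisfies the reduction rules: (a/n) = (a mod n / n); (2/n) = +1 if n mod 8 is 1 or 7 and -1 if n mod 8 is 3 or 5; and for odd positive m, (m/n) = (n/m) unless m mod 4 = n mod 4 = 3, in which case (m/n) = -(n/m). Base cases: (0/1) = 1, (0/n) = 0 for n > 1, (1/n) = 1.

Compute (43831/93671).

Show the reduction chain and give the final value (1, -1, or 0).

flip (43831/93671) -> (93671/43831): both odd, 43831 mod 4 = 3, 93671 mod 4 = 3, so the flip contributes -1; sign now -1
(93671/43831): 93671 mod 43831 = 6009, so (93671/43831) = (6009/43831)
flip (6009/43831) -> (43831/6009): both odd, 6009 mod 4 = 1, 43831 mod 4 = 3, so the flip contributes +1; sign now -1
(43831/6009): 43831 mod 6009 = 1768, so (43831/6009) = (1768/6009)
factor out 2^3: 1768 = 2^3·221; with 6009 mod 8 = 1, (2/6009) = +1; sign now -1; continue with (221/6009)
flip (221/6009) -> (6009/221): both odd, 221 mod 4 = 1, 6009 mod 4 = 1, so the flip contributes +1; sign now -1
(6009/221): 6009 mod 221 = 42, so (6009/221) = (42/221)
factor out 2^1: 42 = 2^1·21; with 221 mod 8 = 5, (2/221) = -1; sign now +1; continue with (21/221)
flip (21/221) -> (221/21): both odd, 21 mod 4 = 1, 221 mod 4 = 1, so the flip contributes +1; sign now +1
(221/21): 221 mod 21 = 11, so (221/21) = (11/21)
flip (11/21) -> (21/11): both odd, 11 mod 4 = 3, 21 mod 4 = 1, so the flip contributes +1; sign now +1
(21/11): 21 mod 11 = 10, so (21/11) = (10/11)
factor out 2^1: 10 = 2^1·5; with 11 mod 8 = 3, (2/11) = -1; sign now -1; continue with (5/11)
flip (5/11) -> (11/5): both odd, 5 mod 4 = 1, 11 mod 4 = 3, so the flip contributes +1; sign now -1
(11/5): 11 mod 5 = 1, so (11/5) = (1/5)
reached (1/5) = 1, so the symbol is -1

-1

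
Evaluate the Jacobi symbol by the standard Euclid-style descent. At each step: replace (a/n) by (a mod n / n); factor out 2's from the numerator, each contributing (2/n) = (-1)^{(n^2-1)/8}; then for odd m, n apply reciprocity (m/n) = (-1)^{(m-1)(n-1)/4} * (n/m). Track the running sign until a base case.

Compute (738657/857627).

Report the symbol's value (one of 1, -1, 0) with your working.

1

flip (738657/857627) -> (857627/738657): both odd, 738657 mod 4 = 1, 857627 mod 4 = 3, so the flip contributes +1; sign now +1
(857627/738657): 857627 mod 738657 = 118970, so (857627/738657) = (118970/738657)
factor out 2^1: 118970 = 2^1·59485; with 738657 mod 8 = 1, (2/738657) = +1; sign now +1; continue with (59485/738657)
flip (59485/738657) -> (738657/59485): both odd, 59485 mod 4 = 1, 738657 mod 4 = 1, so the flip contributes +1; sign now +1
(738657/59485): 738657 mod 59485 = 24837, so (738657/59485) = (24837/59485)
flip (24837/59485) -> (59485/24837): both odd, 24837 mod 4 = 1, 59485 mod 4 = 1, so the flip contributes +1; sign now +1
(59485/24837): 59485 mod 24837 = 9811, so (59485/24837) = (9811/24837)
flip (9811/24837) -> (24837/9811): both odd, 9811 mod 4 = 3, 24837 mod 4 = 1, so the flip contributes +1; sign now +1
(24837/9811): 24837 mod 9811 = 5215, so (24837/9811) = (5215/9811)
flip (5215/9811) -> (9811/5215): both odd, 5215 mod 4 = 3, 9811 mod 4 = 3, so the flip contributes -1; sign now -1
(9811/5215): 9811 mod 5215 = 4596, so (9811/5215) = (4596/5215)
factor out 2^2: 4596 = 2^2·1149; with 5215 mod 8 = 7, (2/5215) = +1; sign now -1; continue with (1149/5215)
flip (1149/5215) -> (5215/1149): both odd, 1149 mod 4 = 1, 5215 mod 4 = 3, so the flip contributes +1; sign now -1
(5215/1149): 5215 mod 1149 = 619, so (5215/1149) = (619/1149)
flip (619/1149) -> (1149/619): both odd, 619 mod 4 = 3, 1149 mod 4 = 1, so the flip contributes +1; sign now -1
(1149/619): 1149 mod 619 = 530, so (1149/619) = (530/619)
factor out 2^1: 530 = 2^1·265; with 619 mod 8 = 3, (2/619) = -1; sign now +1; continue with (265/619)
flip (265/619) -> (619/265): both odd, 265 mod 4 = 1, 619 mod 4 = 3, so the flip contributes +1; sign now +1
(619/265): 619 mod 265 = 89, so (619/265) = (89/265)
flip (89/265) -> (265/89): both odd, 89 mod 4 = 1, 265 mod 4 = 1, so the flip contributes +1; sign now +1
(265/89): 265 mod 89 = 87, so (265/89) = (87/89)
flip (87/89) -> (89/87): both odd, 87 mod 4 = 3, 89 mod 4 = 1, so the flip contributes +1; sign now +1
(89/87): 89 mod 87 = 2, so (89/87) = (2/87)
factor out 2^1: 2 = 2^1·1; with 87 mod 8 = 7, (2/87) = +1; sign now +1; continue with (1/87)
reached (1/87) = 1, so the symbol is +1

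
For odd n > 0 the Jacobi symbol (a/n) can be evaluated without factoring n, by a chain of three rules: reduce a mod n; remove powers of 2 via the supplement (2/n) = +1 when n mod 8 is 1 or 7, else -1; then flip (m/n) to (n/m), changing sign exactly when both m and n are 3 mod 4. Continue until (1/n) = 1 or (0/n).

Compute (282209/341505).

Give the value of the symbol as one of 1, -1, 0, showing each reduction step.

-1

flip (282209/341505) -> (341505/282209): both odd, 282209 mod 4 = 1, 341505 mod 4 = 1, so the flip contributes +1; sign now +1
(341505/282209): 341505 mod 282209 = 59296, so (341505/282209) = (59296/282209)
factor out 2^5: 59296 = 2^5·1853; with 282209 mod 8 = 1, (2/282209) = +1; sign now +1; continue with (1853/282209)
flip (1853/282209) -> (282209/1853): both odd, 1853 mod 4 = 1, 282209 mod 4 = 1, so the flip contributes +1; sign now +1
(282209/1853): 282209 mod 1853 = 553, so (282209/1853) = (553/1853)
flip (553/1853) -> (1853/553): both odd, 553 mod 4 = 1, 1853 mod 4 = 1, so the flip contributes +1; sign now +1
(1853/553): 1853 mod 553 = 194, so (1853/553) = (194/553)
factor out 2^1: 194 = 2^1·97; with 553 mod 8 = 1, (2/553) = +1; sign now +1; continue with (97/553)
flip (97/553) -> (553/97): both odd, 97 mod 4 = 1, 553 mod 4 = 1, so the flip contributes +1; sign now +1
(553/97): 553 mod 97 = 68, so (553/97) = (68/97)
factor out 2^2: 68 = 2^2·17; with 97 mod 8 = 1, (2/97) = +1; sign now +1; continue with (17/97)
flip (17/97) -> (97/17): both odd, 17 mod 4 = 1, 97 mod 4 = 1, so the flip contributes +1; sign now +1
(97/17): 97 mod 17 = 12, so (97/17) = (12/17)
factor out 2^2: 12 = 2^2·3; with 17 mod 8 = 1, (2/17) = +1; sign now +1; continue with (3/17)
flip (3/17) -> (17/3): both odd, 3 mod 4 = 3, 17 mod 4 = 1, so the flip contributes +1; sign now +1
(17/3): 17 mod 3 = 2, so (17/3) = (2/3)
factor out 2^1: 2 = 2^1·1; with 3 mod 8 = 3, (2/3) = -1; sign now -1; continue with (1/3)
reached (1/3) = 1, so the symbol is -1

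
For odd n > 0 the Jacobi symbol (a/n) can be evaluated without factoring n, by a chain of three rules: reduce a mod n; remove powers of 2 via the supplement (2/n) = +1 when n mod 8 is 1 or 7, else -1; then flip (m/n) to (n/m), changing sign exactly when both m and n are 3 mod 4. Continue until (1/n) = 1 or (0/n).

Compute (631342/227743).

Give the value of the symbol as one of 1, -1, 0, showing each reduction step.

1

(631342/227743) = (175856/227743)   [reduce mod 227743]
175856 = 2^4·10991; (2/227743) = +1 since 227743 mod 8 = 7, so (175856/227743) = (+1)^4·(10991/227743); sign now +1
reciprocity: (10991/227743) = -1·(227743/10991) since 10991 mod 4 = 3, 227743 mod 4 = 3; sign now -1
(227743/10991) = (7923/10991)   [reduce mod 10991]
reciprocity: (7923/10991) = -1·(10991/7923) since 7923 mod 4 = 3, 10991 mod 4 = 3; sign now +1
(10991/7923) = (3068/7923)   [reduce mod 7923]
3068 = 2^2·767; (2/7923) = -1 since 7923 mod 8 = 3, so (3068/7923) = (-1)^2·(767/7923); sign now +1
reciprocity: (767/7923) = -1·(7923/767) since 767 mod 4 = 3, 7923 mod 4 = 3; sign now -1
(7923/767) = (253/767)   [reduce mod 767]
reciprocity: (253/767) = +1·(767/253) since 253 mod 4 = 1, 767 mod 4 = 3; sign now -1
(767/253) = (8/253)   [reduce mod 253]
8 = 2^3·1; (2/253) = -1 since 253 mod 8 = 5, so (8/253) = (-1)^3·(1/253); sign now +1
(1/253) = 1; final value = sign = +1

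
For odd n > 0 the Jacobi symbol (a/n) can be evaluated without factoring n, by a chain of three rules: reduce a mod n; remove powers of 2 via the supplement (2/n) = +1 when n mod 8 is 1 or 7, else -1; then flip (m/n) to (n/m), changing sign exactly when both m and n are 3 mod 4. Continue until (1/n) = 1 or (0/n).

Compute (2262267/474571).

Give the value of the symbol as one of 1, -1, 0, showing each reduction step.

-1

(2262267/474571) = (363983/474571)   [reduce mod 474571]
reciprocity: (363983/474571) = -1·(474571/363983) since 363983 mod 4 = 3, 474571 mod 4 = 3; sign now -1
(474571/363983) = (110588/363983)   [reduce mod 363983]
110588 = 2^2·27647; (2/363983) = +1 since 363983 mod 8 = 7, so (110588/363983) = (+1)^2·(27647/363983); sign now -1
reciprocity: (27647/363983) = -1·(363983/27647) since 27647 mod 4 = 3, 363983 mod 4 = 3; sign now +1
(363983/27647) = (4572/27647)   [reduce mod 27647]
4572 = 2^2·1143; (2/27647) = +1 since 27647 mod 8 = 7, so (4572/27647) = (+1)^2·(1143/27647); sign now +1
reciprocity: (1143/27647) = -1·(27647/1143) since 1143 mod 4 = 3, 27647 mod 4 = 3; sign now -1
(27647/1143) = (215/1143)   [reduce mod 1143]
reciprocity: (215/1143) = -1·(1143/215) since 215 mod 4 = 3, 1143 mod 4 = 3; sign now +1
(1143/215) = (68/215)   [reduce mod 215]
68 = 2^2·17; (2/215) = +1 since 215 mod 8 = 7, so (68/215) = (+1)^2·(17/215); sign now +1
reciprocity: (17/215) = +1·(215/17) since 17 mod 4 = 1, 215 mod 4 = 3; sign now +1
(215/17) = (11/17)   [reduce mod 17]
reciprocity: (11/17) = +1·(17/11) since 11 mod 4 = 3, 17 mod 4 = 1; sign now +1
(17/11) = (6/11)   [reduce mod 11]
6 = 2^1·3; (2/11) = -1 since 11 mod 8 = 3, so (6/11) = (-1)^1·(3/11); sign now -1
reciprocity: (3/11) = -1·(11/3) since 3 mod 4 = 3, 11 mod 4 = 3; sign now +1
(11/3) = (2/3)   [reduce mod 3]
2 = 2^1·1; (2/3) = -1 since 3 mod 8 = 3, so (2/3) = (-1)^1·(1/3); sign now -1
(1/3) = 1; final value = sign = -1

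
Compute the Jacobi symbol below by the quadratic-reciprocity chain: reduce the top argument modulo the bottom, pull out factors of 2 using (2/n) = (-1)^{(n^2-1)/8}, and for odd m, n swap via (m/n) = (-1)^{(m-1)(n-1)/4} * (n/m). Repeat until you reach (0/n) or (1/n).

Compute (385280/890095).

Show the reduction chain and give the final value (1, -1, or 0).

385280 = 2^8·1505; (2/890095) = +1 since 890095 mod 8 = 7, so (385280/890095) = (+1)^8·(1505/890095); sign now +1
reciprocity: (1505/890095) = +1·(890095/1505) since 1505 mod 4 = 1, 890095 mod 4 = 3; sign now +1
(890095/1505) = (640/1505)   [reduce mod 1505]
640 = 2^7·5; (2/1505) = +1 since 1505 mod 8 = 1, so (640/1505) = (+1)^7·(5/1505); sign now +1
reciprocity: (5/1505) = +1·(1505/5) since 5 mod 4 = 1, 1505 mod 4 = 1; sign now +1
(1505/5) = (0/5)   [reduce mod 5]
(0/5) = 0   [gcd(a, n) > 1]; final value = 0

0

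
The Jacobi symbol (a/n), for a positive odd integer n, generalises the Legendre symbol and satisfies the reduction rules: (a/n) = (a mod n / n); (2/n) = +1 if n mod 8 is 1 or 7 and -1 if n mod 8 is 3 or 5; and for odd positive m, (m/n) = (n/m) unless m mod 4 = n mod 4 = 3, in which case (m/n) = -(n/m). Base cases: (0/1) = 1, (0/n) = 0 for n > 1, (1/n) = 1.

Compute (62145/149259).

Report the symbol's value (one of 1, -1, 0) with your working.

flip (62145/149259) -> (149259/62145): both odd, 62145 mod 4 = 1, 149259 mod 4 = 3, so the flip contributes +1; sign now +1
(149259/62145): 149259 mod 62145 = 24969, so (149259/62145) = (24969/62145)
flip (24969/62145) -> (62145/24969): both odd, 24969 mod 4 = 1, 62145 mod 4 = 1, so the flip contributes +1; sign now +1
(62145/24969): 62145 mod 24969 = 12207, so (62145/24969) = (12207/24969)
flip (12207/24969) -> (24969/12207): both odd, 12207 mod 4 = 3, 24969 mod 4 = 1, so the flip contributes +1; sign now +1
(24969/12207): 24969 mod 12207 = 555, so (24969/12207) = (555/12207)
flip (555/12207) -> (12207/555): both odd, 555 mod 4 = 3, 12207 mod 4 = 3, so the flip contributes -1; sign now -1
(12207/555): 12207 mod 555 = 552, so (12207/555) = (552/555)
factor out 2^3: 552 = 2^3·69; with 555 mod 8 = 3, (2/555) = -1; sign now +1; continue with (69/555)
flip (69/555) -> (555/69): both odd, 69 mod 4 = 1, 555 mod 4 = 3, so the flip contributes +1; sign now +1
(555/69): 555 mod 69 = 3, so (555/69) = (3/69)
flip (3/69) -> (69/3): both odd, 3 mod 4 = 3, 69 mod 4 = 1, so the flip contributes +1; sign now +1
(69/3): 69 mod 3 = 0, so (69/3) = (0/3)
reached (0/3); gcd(a, n) > 1, so (0/3) = 0 and the symbol is 0

0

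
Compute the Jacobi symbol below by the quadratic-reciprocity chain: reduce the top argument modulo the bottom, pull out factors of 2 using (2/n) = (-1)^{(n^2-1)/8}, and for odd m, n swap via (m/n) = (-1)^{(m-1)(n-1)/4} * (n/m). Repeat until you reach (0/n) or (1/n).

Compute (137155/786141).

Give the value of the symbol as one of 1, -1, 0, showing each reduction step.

-1

reciprocity: (137155/786141) = +1·(786141/137155) since 137155 mod 4 = 3, 786141 mod 4 = 1; sign now +1
(786141/137155) = (100366/137155)   [reduce mod 137155]
100366 = 2^1·50183; (2/137155) = -1 since 137155 mod 8 = 3, so (100366/137155) = (-1)^1·(50183/137155); sign now -1
reciprocity: (50183/137155) = -1·(137155/50183) since 50183 mod 4 = 3, 137155 mod 4 = 3; sign now +1
(137155/50183) = (36789/50183)   [reduce mod 50183]
reciprocity: (36789/50183) = +1·(50183/36789) since 36789 mod 4 = 1, 50183 mod 4 = 3; sign now +1
(50183/36789) = (13394/36789)   [reduce mod 36789]
13394 = 2^1·6697; (2/36789) = -1 since 36789 mod 8 = 5, so (13394/36789) = (-1)^1·(6697/36789); sign now -1
reciprocity: (6697/36789) = +1·(36789/6697) since 6697 mod 4 = 1, 36789 mod 4 = 1; sign now -1
(36789/6697) = (3304/6697)   [reduce mod 6697]
3304 = 2^3·413; (2/6697) = +1 since 6697 mod 8 = 1, so (3304/6697) = (+1)^3·(413/6697); sign now -1
reciprocity: (413/6697) = +1·(6697/413) since 413 mod 4 = 1, 6697 mod 4 = 1; sign now -1
(6697/413) = (89/413)   [reduce mod 413]
reciprocity: (89/413) = +1·(413/89) since 89 mod 4 = 1, 413 mod 4 = 1; sign now -1
(413/89) = (57/89)   [reduce mod 89]
reciprocity: (57/89) = +1·(89/57) since 57 mod 4 = 1, 89 mod 4 = 1; sign now -1
(89/57) = (32/57)   [reduce mod 57]
32 = 2^5·1; (2/57) = +1 since 57 mod 8 = 1, so (32/57) = (+1)^5·(1/57); sign now -1
(1/57) = 1; final value = sign = -1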